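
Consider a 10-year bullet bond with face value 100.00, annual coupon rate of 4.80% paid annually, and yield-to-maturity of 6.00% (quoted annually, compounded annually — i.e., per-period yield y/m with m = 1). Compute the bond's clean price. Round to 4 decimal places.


Answer: Price = 91.1679

Derivation:
Coupon per period c = face * coupon_rate / m = 4.800000
Periods per year m = 1; per-period yield y/m = 0.060000
Number of cashflows N = 10
Cashflows (t years, CF_t, discount factor 1/(1+y/m)^(m*t), PV):
  t = 1.0000: CF_t = 4.800000, DF = 0.943396, PV = 4.528302
  t = 2.0000: CF_t = 4.800000, DF = 0.889996, PV = 4.271983
  t = 3.0000: CF_t = 4.800000, DF = 0.839619, PV = 4.030173
  t = 4.0000: CF_t = 4.800000, DF = 0.792094, PV = 3.802050
  t = 5.0000: CF_t = 4.800000, DF = 0.747258, PV = 3.586839
  t = 6.0000: CF_t = 4.800000, DF = 0.704961, PV = 3.383811
  t = 7.0000: CF_t = 4.800000, DF = 0.665057, PV = 3.192274
  t = 8.0000: CF_t = 4.800000, DF = 0.627412, PV = 3.011579
  t = 9.0000: CF_t = 4.800000, DF = 0.591898, PV = 2.841113
  t = 10.0000: CF_t = 104.800000, DF = 0.558395, PV = 58.519773
Price P = sum_t PV_t = 91.167896


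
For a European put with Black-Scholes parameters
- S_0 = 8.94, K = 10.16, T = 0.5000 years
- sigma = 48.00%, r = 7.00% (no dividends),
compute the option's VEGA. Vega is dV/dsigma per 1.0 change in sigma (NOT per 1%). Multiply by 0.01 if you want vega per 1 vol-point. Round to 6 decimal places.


d1 = -0.1040709536; d2 = -0.4434822086
phi(d1) = 0.3967876949; exp(-qT) = 1.0000000000; exp(-rT) = 0.9656054163
Vega = S * exp(-qT) * phi(d1) * sqrt(T) = 8.9400 * 1.0000000000 * 0.3967876949 * 0.7071067812 = 2.508307

Answer: Vega = 2.508307


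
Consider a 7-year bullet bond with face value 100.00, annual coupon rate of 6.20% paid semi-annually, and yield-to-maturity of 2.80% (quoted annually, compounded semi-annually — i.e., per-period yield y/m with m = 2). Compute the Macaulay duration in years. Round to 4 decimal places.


Coupon per period c = face * coupon_rate / m = 3.100000
Periods per year m = 2; per-period yield y/m = 0.014000
Number of cashflows N = 14
Cashflows (t years, CF_t, discount factor 1/(1+y/m)^(m*t), PV):
  t = 0.5000: CF_t = 3.100000, DF = 0.986193, PV = 3.057199
  t = 1.0000: CF_t = 3.100000, DF = 0.972577, PV = 3.014989
  t = 1.5000: CF_t = 3.100000, DF = 0.959149, PV = 2.973362
  t = 2.0000: CF_t = 3.100000, DF = 0.945906, PV = 2.932310
  t = 2.5000: CF_t = 3.100000, DF = 0.932847, PV = 2.891824
  t = 3.0000: CF_t = 3.100000, DF = 0.919967, PV = 2.851898
  t = 3.5000: CF_t = 3.100000, DF = 0.907265, PV = 2.812523
  t = 4.0000: CF_t = 3.100000, DF = 0.894739, PV = 2.773691
  t = 4.5000: CF_t = 3.100000, DF = 0.882386, PV = 2.735395
  t = 5.0000: CF_t = 3.100000, DF = 0.870203, PV = 2.697629
  t = 5.5000: CF_t = 3.100000, DF = 0.858188, PV = 2.660383
  t = 6.0000: CF_t = 3.100000, DF = 0.846339, PV = 2.623652
  t = 6.5000: CF_t = 3.100000, DF = 0.834654, PV = 2.587428
  t = 7.0000: CF_t = 103.100000, DF = 0.823130, PV = 84.864742
Price P = sum_t PV_t = 121.477025
Macaulay numerator sum_t t * PV_t:
  t * PV_t at t = 0.5000: 1.528600
  t * PV_t at t = 1.0000: 3.014989
  t * PV_t at t = 1.5000: 4.460043
  t * PV_t at t = 2.0000: 5.864620
  t * PV_t at t = 2.5000: 7.229561
  t * PV_t at t = 3.0000: 8.555694
  t * PV_t at t = 3.5000: 9.843829
  t * PV_t at t = 4.0000: 11.094763
  t * PV_t at t = 4.5000: 12.309279
  t * PV_t at t = 5.0000: 13.488143
  t * PV_t at t = 5.5000: 14.632107
  t * PV_t at t = 6.0000: 15.741912
  t * PV_t at t = 6.5000: 16.818282
  t * PV_t at t = 7.0000: 594.053194
Macaulay duration D = (sum_t t * PV_t) / P = 718.635016 / 121.477025 = 5.915810

Answer: Macaulay duration = 5.9158 years


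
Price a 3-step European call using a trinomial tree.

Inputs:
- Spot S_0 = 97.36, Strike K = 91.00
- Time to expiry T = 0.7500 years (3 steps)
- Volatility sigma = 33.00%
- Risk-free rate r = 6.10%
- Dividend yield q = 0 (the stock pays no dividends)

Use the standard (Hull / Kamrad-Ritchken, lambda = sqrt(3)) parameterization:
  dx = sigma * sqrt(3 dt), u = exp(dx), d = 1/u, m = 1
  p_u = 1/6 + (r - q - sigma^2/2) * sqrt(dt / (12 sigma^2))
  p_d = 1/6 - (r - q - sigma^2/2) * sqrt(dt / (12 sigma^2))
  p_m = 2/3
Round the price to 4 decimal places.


dt = T/N = 0.250000; dx = sigma*sqrt(3*dt) = 0.285788
u = exp(dx) = 1.330811; d = 1/u = 0.751422
p_u = 0.169532, p_m = 0.666667, p_d = 0.163802
Discount per step: exp(-r*dt) = 0.984866
Stock lattice S(k, j) with j the centered position index:
  k=0: S(0,+0) = 97.3600
  k=1: S(1,-1) = 73.1584; S(1,+0) = 97.3600; S(1,+1) = 129.5677
  k=2: S(2,-2) = 54.9728; S(2,-1) = 73.1584; S(2,+0) = 97.3600; S(2,+1) = 129.5677; S(2,+2) = 172.4301
  k=3: S(3,-3) = 41.3078; S(3,-2) = 54.9728; S(3,-1) = 73.1584; S(3,+0) = 97.3600; S(3,+1) = 129.5677; S(3,+2) = 172.4301; S(3,+3) = 229.4719
Terminal payoffs V(N, j) = max(S_T - K, 0):
  V(3,-3) = 0.000000; V(3,-2) = 0.000000; V(3,-1) = 0.000000; V(3,+0) = 6.360000; V(3,+1) = 38.567740; V(3,+2) = 81.430148; V(3,+3) = 138.471904
Backward induction: V(k, j) = exp(-r*dt) * [p_u * V(k+1, j+1) + p_m * V(k+1, j) + p_d * V(k+1, j-1)]
  V(2,-2) = exp(-r*dt) * [p_u*0.000000 + p_m*0.000000 + p_d*0.000000] = 0.000000
  V(2,-1) = exp(-r*dt) * [p_u*6.360000 + p_m*0.000000 + p_d*0.000000] = 1.061903
  V(2,+0) = exp(-r*dt) * [p_u*38.567740 + p_m*6.360000 + p_d*0.000000] = 10.615324
  V(2,+1) = exp(-r*dt) * [p_u*81.430148 + p_m*38.567740 + p_d*6.360000] = 39.944759
  V(2,+2) = exp(-r*dt) * [p_u*138.471904 + p_m*81.430148 + p_d*38.567740] = 82.807100
  V(1,-1) = exp(-r*dt) * [p_u*10.615324 + p_m*1.061903 + p_d*0.000000] = 2.469617
  V(1,+0) = exp(-r*dt) * [p_u*39.944759 + p_m*10.615324 + p_d*1.061903] = 13.810497
  V(1,+1) = exp(-r*dt) * [p_u*82.807100 + p_m*39.944759 + p_d*10.615324] = 41.765263
  V(0,+0) = exp(-r*dt) * [p_u*41.765263 + p_m*13.810497 + p_d*2.469617] = 16.439433

Answer: Price = V(0,0) = 16.4394


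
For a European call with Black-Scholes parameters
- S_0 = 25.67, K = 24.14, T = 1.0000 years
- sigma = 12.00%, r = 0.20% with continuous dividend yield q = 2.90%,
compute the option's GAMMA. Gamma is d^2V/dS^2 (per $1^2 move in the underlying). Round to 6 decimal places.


Answer: Gamma = 0.118453

Derivation:
d1 = 0.3471064934; d2 = 0.2271064934
phi(d1) = 0.3756189831; exp(-qT) = 0.9714164645; exp(-rT) = 0.9980019987
Gamma = exp(-qT) * phi(d1) / (S * sigma * sqrt(T)) = 0.9714164645 * 0.3756189831 / (25.6700 * 0.1200 * 1.0000000000) = 0.118453


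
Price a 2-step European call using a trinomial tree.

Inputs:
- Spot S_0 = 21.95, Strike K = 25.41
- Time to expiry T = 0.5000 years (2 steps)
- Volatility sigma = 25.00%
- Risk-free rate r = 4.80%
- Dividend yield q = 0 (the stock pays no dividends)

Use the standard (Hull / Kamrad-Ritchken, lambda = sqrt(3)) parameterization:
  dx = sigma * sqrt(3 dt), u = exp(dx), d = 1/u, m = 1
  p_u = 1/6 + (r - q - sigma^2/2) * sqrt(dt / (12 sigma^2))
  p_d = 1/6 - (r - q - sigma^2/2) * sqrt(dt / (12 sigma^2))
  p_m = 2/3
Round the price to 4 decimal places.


dt = T/N = 0.250000; dx = sigma*sqrt(3*dt) = 0.216506
u = exp(dx) = 1.241731; d = 1/u = 0.805327
p_u = 0.176337, p_m = 0.666667, p_d = 0.156996
Discount per step: exp(-r*dt) = 0.988072
Stock lattice S(k, j) with j the centered position index:
  k=0: S(0,+0) = 21.9500
  k=1: S(1,-1) = 17.6769; S(1,+0) = 21.9500; S(1,+1) = 27.2560
  k=2: S(2,-2) = 14.2357; S(2,-1) = 17.6769; S(2,+0) = 21.9500; S(2,+1) = 27.2560; S(2,+2) = 33.8446
Terminal payoffs V(N, j) = max(S_T - K, 0):
  V(2,-2) = 0.000000; V(2,-1) = 0.000000; V(2,+0) = 0.000000; V(2,+1) = 1.845995; V(2,+2) = 8.434613
Backward induction: V(k, j) = exp(-r*dt) * [p_u * V(k+1, j+1) + p_m * V(k+1, j) + p_d * V(k+1, j-1)]
  V(1,-1) = exp(-r*dt) * [p_u*0.000000 + p_m*0.000000 + p_d*0.000000] = 0.000000
  V(1,+0) = exp(-r*dt) * [p_u*1.845995 + p_m*0.000000 + p_d*0.000000] = 0.321635
  V(1,+1) = exp(-r*dt) * [p_u*8.434613 + p_m*1.845995 + p_d*0.000000] = 2.685579
  V(0,+0) = exp(-r*dt) * [p_u*2.685579 + p_m*0.321635 + p_d*0.000000] = 0.679784

Answer: Price = V(0,0) = 0.6798


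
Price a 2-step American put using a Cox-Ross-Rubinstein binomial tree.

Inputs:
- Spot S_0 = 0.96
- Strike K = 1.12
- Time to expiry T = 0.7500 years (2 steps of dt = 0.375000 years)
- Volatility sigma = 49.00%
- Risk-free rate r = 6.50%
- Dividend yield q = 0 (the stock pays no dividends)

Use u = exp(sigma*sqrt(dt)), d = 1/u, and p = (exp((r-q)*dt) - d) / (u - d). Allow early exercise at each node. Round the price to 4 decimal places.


Answer: Price = V(0,0) = 0.2510

Derivation:
dt = T/N = 0.375000
u = exp(sigma*sqrt(dt)) = 1.349943; d = 1/u = 0.740772
p = (exp((r-q)*dt) - d) / (u - d) = 0.466047
Discount per step: exp(-r*dt) = 0.975920
Stock lattice S(k, i) with i counting down-moves:
  k=0: S(0,0) = 0.9600
  k=1: S(1,0) = 1.2959; S(1,1) = 0.7111
  k=2: S(2,0) = 1.7495; S(2,1) = 0.9600; S(2,2) = 0.5268
Terminal payoffs V(N, i) = max(K - S_T, 0):
  V(2,0) = 0.000000; V(2,1) = 0.160000; V(2,2) = 0.593207
Backward induction: V(k, i) = exp(-r*dt) * [p * V(k+1, i) + (1-p) * V(k+1, i+1)]; then take max(V_cont, immediate exercise) for American.
  V(1,0) = exp(-r*dt) * [p*0.000000 + (1-p)*0.160000] = 0.083375; exercise = 0.000000; V(1,0) = max -> 0.083375
  V(1,1) = exp(-r*dt) * [p*0.160000 + (1-p)*0.593207] = 0.381889; exercise = 0.408859; V(1,1) = max -> 0.408859
  V(0,0) = exp(-r*dt) * [p*0.083375 + (1-p)*0.408859] = 0.250975; exercise = 0.160000; V(0,0) = max -> 0.250975


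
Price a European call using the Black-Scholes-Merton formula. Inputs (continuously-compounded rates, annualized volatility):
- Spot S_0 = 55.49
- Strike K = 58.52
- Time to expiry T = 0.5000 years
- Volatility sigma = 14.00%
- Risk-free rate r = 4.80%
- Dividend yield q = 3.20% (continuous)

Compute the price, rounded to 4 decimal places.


d1 = (ln(S/K) + (r - q + 0.5*sigma^2) * T) / (sigma * sqrt(T)) = -0.40674552
d2 = d1 - sigma * sqrt(T) = -0.50574047
exp(-rT) = 0.97628571; exp(-qT) = 0.98412732
C = S_0 * exp(-qT) * N(d1) - K * exp(-rT) * N(d2)
N(d1) = 0.34209745; N(d2) = 0.30651943
C = 55.4900 * 0.98412732 * 0.34209745 - 58.5200 * 0.97628571 * 0.30651943 = 1.1695

Answer: Price = 1.1695


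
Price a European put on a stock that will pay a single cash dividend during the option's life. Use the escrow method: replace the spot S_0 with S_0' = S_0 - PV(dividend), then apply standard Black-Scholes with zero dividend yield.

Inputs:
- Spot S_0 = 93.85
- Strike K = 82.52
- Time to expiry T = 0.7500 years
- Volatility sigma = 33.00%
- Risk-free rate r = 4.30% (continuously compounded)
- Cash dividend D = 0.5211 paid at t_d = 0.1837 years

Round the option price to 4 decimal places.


PV(D) = D * exp(-r * t_d) = 0.5211 * 0.99213202 = 0.51699999
S_0' = S_0 - PV(D) = 93.8500 - 0.51699999 = 93.33300001
d1 = (ln(S_0'/K) + (r + sigma^2/2)*T) / (sigma*sqrt(T)) = 0.68659388
d2 = d1 - sigma*sqrt(T) = 0.40080550
exp(-rT) = 0.96826449
N(-d1) = 0.24616934; N(-d2) = 0.34428167
P = K * exp(-rT) * N(-d2) - S_0' * N(-d1) = 82.5200 * 0.96826449 * 0.34428167 - 93.33300001 * 0.24616934 = 4.5328

Answer: Price = 4.5328


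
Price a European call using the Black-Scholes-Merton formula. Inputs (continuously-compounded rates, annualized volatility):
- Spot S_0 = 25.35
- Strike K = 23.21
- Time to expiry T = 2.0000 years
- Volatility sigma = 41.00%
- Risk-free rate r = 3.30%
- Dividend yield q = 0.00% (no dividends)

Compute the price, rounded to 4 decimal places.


d1 = (ln(S/K) + (r - q + 0.5*sigma^2) * T) / (sigma * sqrt(T)) = 0.55584717
d2 = d1 - sigma * sqrt(T) = -0.02398039
exp(-rT) = 0.93613086; exp(-qT) = 1.00000000
C = S_0 * exp(-qT) * N(d1) - K * exp(-rT) * N(d2)
N(d1) = 0.71084233; N(d2) = 0.49043413
C = 25.3500 * 1.00000000 * 0.71084233 - 23.2100 * 0.93613086 * 0.49043413 = 7.3639

Answer: Price = 7.3639


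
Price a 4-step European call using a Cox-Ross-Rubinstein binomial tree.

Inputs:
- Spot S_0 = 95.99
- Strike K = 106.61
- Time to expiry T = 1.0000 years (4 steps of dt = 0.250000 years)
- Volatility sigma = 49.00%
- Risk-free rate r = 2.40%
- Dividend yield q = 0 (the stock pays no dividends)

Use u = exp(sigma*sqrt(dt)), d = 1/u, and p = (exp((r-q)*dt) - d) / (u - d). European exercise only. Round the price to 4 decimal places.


Answer: Price = V(0,0) = 15.8945

Derivation:
dt = T/N = 0.250000
u = exp(sigma*sqrt(dt)) = 1.277621; d = 1/u = 0.782705
p = (exp((r-q)*dt) - d) / (u - d) = 0.451214
Discount per step: exp(-r*dt) = 0.994018
Stock lattice S(k, i) with i counting down-moves:
  k=0: S(0,0) = 95.9900
  k=1: S(1,0) = 122.6389; S(1,1) = 75.1318
  k=2: S(2,0) = 156.6860; S(2,1) = 95.9900; S(2,2) = 58.8060
  k=3: S(3,0) = 200.1854; S(3,1) = 122.6389; S(3,2) = 75.1318; S(3,3) = 46.0277
  k=4: S(4,0) = 255.7612; S(4,1) = 156.6860; S(4,2) = 95.9900; S(4,3) = 58.8060; S(4,4) = 36.0261
Terminal payoffs V(N, i) = max(S_T - K, 0):
  V(4,0) = 149.151155; V(4,1) = 50.076034; V(4,2) = 0.000000; V(4,3) = 0.000000; V(4,4) = 0.000000
Backward induction: V(k, i) = exp(-r*dt) * [p * V(k+1, i) + (1-p) * V(k+1, i+1)].
  V(3,0) = exp(-r*dt) * [p*149.151155 + (1-p)*50.076034] = 94.213161
  V(3,1) = exp(-r*dt) * [p*50.076034 + (1-p)*0.000000] = 22.459856
  V(3,2) = exp(-r*dt) * [p*0.000000 + (1-p)*0.000000] = 0.000000
  V(3,3) = exp(-r*dt) * [p*0.000000 + (1-p)*0.000000] = 0.000000
  V(2,0) = exp(-r*dt) * [p*94.213161 + (1-p)*22.459856] = 54.507938
  V(2,1) = exp(-r*dt) * [p*22.459856 + (1-p)*0.000000] = 10.073584
  V(2,2) = exp(-r*dt) * [p*0.000000 + (1-p)*0.000000] = 0.000000
  V(1,0) = exp(-r*dt) * [p*54.507938 + (1-p)*10.073584] = 29.942800
  V(1,1) = exp(-r*dt) * [p*10.073584 + (1-p)*0.000000] = 4.518154
  V(0,0) = exp(-r*dt) * [p*29.942800 + (1-p)*4.518154] = 15.894463


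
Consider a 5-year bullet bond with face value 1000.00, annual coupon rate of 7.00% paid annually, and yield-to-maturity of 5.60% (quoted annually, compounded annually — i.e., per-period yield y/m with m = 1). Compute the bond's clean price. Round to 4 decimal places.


Answer: Price = 1059.6204

Derivation:
Coupon per period c = face * coupon_rate / m = 70.000000
Periods per year m = 1; per-period yield y/m = 0.056000
Number of cashflows N = 5
Cashflows (t years, CF_t, discount factor 1/(1+y/m)^(m*t), PV):
  t = 1.0000: CF_t = 70.000000, DF = 0.946970, PV = 66.287879
  t = 2.0000: CF_t = 70.000000, DF = 0.896752, PV = 62.772612
  t = 3.0000: CF_t = 70.000000, DF = 0.849197, PV = 59.443762
  t = 4.0000: CF_t = 70.000000, DF = 0.804163, PV = 56.291441
  t = 5.0000: CF_t = 1070.000000, DF = 0.761518, PV = 814.824702
Price P = sum_t PV_t = 1059.620397


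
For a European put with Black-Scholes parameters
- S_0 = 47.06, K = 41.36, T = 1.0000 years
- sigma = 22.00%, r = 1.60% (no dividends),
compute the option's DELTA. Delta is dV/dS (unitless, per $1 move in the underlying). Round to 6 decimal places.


Answer: Delta = -0.220772

Derivation:
d1 = 0.7695870595; d2 = 0.5495870595
phi(d1) = 0.2966890512; exp(-qT) = 1.0000000000; exp(-rT) = 0.9841273201
N(-d1) = 0.2207724418
Delta = -exp(-qT) * N(-d1) = -1.0000000000 * 0.2207724418 = -0.220772


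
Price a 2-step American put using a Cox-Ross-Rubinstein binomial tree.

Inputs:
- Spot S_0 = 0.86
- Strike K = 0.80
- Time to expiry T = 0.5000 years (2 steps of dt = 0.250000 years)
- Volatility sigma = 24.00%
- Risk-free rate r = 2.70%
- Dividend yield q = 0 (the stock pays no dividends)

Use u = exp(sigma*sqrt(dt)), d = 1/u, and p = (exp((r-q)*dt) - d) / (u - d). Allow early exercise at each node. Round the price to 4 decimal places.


Answer: Price = V(0,0) = 0.0307

Derivation:
dt = T/N = 0.250000
u = exp(sigma*sqrt(dt)) = 1.127497; d = 1/u = 0.886920
p = (exp((r-q)*dt) - d) / (u - d) = 0.498188
Discount per step: exp(-r*dt) = 0.993273
Stock lattice S(k, i) with i counting down-moves:
  k=0: S(0,0) = 0.8600
  k=1: S(1,0) = 0.9696; S(1,1) = 0.7628
  k=2: S(2,0) = 1.0933; S(2,1) = 0.8600; S(2,2) = 0.6765
Terminal payoffs V(N, i) = max(K - S_T, 0):
  V(2,0) = 0.000000; V(2,1) = 0.000000; V(2,2) = 0.123500
Backward induction: V(k, i) = exp(-r*dt) * [p * V(k+1, i) + (1-p) * V(k+1, i+1)]; then take max(V_cont, immediate exercise) for American.
  V(1,0) = exp(-r*dt) * [p*0.000000 + (1-p)*0.000000] = 0.000000; exercise = 0.000000; V(1,0) = max -> 0.000000
  V(1,1) = exp(-r*dt) * [p*0.000000 + (1-p)*0.123500] = 0.061557; exercise = 0.037248; V(1,1) = max -> 0.061557
  V(0,0) = exp(-r*dt) * [p*0.000000 + (1-p)*0.061557] = 0.030682; exercise = 0.000000; V(0,0) = max -> 0.030682


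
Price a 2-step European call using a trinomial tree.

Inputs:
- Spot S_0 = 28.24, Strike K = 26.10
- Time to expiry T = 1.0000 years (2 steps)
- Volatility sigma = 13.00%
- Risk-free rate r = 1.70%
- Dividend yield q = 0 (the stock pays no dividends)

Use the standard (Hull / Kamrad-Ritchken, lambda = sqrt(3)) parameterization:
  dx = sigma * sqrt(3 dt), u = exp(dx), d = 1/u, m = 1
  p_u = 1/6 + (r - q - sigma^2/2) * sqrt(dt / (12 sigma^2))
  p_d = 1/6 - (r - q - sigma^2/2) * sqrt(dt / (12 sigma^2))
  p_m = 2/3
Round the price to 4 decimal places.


dt = T/N = 0.500000; dx = sigma*sqrt(3*dt) = 0.159217
u = exp(dx) = 1.172592; d = 1/u = 0.852811
p_u = 0.180092, p_m = 0.666667, p_d = 0.153242
Discount per step: exp(-r*dt) = 0.991536
Stock lattice S(k, j) with j the centered position index:
  k=0: S(0,+0) = 28.2400
  k=1: S(1,-1) = 24.0834; S(1,+0) = 28.2400; S(1,+1) = 33.1140
  k=2: S(2,-2) = 20.5386; S(2,-1) = 24.0834; S(2,+0) = 28.2400; S(2,+1) = 33.1140; S(2,+2) = 38.8292
Terminal payoffs V(N, j) = max(S_T - K, 0):
  V(2,-2) = 0.000000; V(2,-1) = 0.000000; V(2,+0) = 2.140000; V(2,+1) = 7.014003; V(2,+2) = 12.729221
Backward induction: V(k, j) = exp(-r*dt) * [p_u * V(k+1, j+1) + p_m * V(k+1, j) + p_d * V(k+1, j-1)]
  V(1,-1) = exp(-r*dt) * [p_u*2.140000 + p_m*0.000000 + p_d*0.000000] = 0.382134
  V(1,+0) = exp(-r*dt) * [p_u*7.014003 + p_m*2.140000 + p_d*0.000000] = 2.667064
  V(1,+1) = exp(-r*dt) * [p_u*12.729221 + p_m*7.014003 + p_d*2.140000] = 7.234610
  V(0,+0) = exp(-r*dt) * [p_u*7.234610 + p_m*2.667064 + p_d*0.382134] = 3.112923

Answer: Price = V(0,0) = 3.1129


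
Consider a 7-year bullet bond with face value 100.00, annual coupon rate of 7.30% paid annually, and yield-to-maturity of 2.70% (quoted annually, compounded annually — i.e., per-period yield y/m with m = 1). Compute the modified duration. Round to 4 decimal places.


Answer: Modified duration = 5.7372

Derivation:
Coupon per period c = face * coupon_rate / m = 7.300000
Periods per year m = 1; per-period yield y/m = 0.027000
Number of cashflows N = 7
Cashflows (t years, CF_t, discount factor 1/(1+y/m)^(m*t), PV):
  t = 1.0000: CF_t = 7.300000, DF = 0.973710, PV = 7.108082
  t = 2.0000: CF_t = 7.300000, DF = 0.948111, PV = 6.921209
  t = 3.0000: CF_t = 7.300000, DF = 0.923185, PV = 6.739249
  t = 4.0000: CF_t = 7.300000, DF = 0.898914, PV = 6.562073
  t = 5.0000: CF_t = 7.300000, DF = 0.875282, PV = 6.389555
  t = 6.0000: CF_t = 7.300000, DF = 0.852270, PV = 6.221573
  t = 7.0000: CF_t = 107.300000, DF = 0.829864, PV = 89.044401
Price P = sum_t PV_t = 128.986143
First compute Macaulay numerator sum_t t * PV_t:
  t * PV_t at t = 1.0000: 7.108082
  t * PV_t at t = 2.0000: 13.842418
  t * PV_t at t = 3.0000: 20.217748
  t * PV_t at t = 4.0000: 26.248294
  t * PV_t at t = 5.0000: 31.947777
  t * PV_t at t = 6.0000: 37.329438
  t * PV_t at t = 7.0000: 623.310807
Macaulay duration D = 760.004564 / 128.986143 = 5.892141
Modified duration = D / (1 + y/m) = 5.892141 / (1 + 0.027000) = 5.737236


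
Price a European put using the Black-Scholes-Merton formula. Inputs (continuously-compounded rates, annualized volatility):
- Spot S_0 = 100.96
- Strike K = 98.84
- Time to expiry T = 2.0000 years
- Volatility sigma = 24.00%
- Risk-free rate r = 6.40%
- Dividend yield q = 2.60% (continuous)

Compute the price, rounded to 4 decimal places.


d1 = (ln(S/K) + (r - q + 0.5*sigma^2) * T) / (sigma * sqrt(T)) = 0.45614874
d2 = d1 - sigma * sqrt(T) = 0.11673749
exp(-rT) = 0.87985338; exp(-qT) = 0.94932887
P = K * exp(-rT) * N(-d2) - S_0 * exp(-qT) * N(-d1)
N(-d1) = 0.32414151; N(-d2) = 0.45353404
P = 98.8400 * 0.87985338 * 0.45353404 - 100.9600 * 0.94932887 * 0.32414151 = 8.3744

Answer: Price = 8.3744


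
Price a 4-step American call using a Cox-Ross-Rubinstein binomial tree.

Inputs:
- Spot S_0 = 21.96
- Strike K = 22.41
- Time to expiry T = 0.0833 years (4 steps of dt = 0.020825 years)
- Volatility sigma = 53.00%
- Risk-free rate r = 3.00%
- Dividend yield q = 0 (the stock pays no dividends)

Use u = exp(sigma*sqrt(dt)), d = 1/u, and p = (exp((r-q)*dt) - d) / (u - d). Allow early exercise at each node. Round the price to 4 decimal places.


dt = T/N = 0.020825
u = exp(sigma*sqrt(dt)) = 1.079484; d = 1/u = 0.926368
p = (exp((r-q)*dt) - d) / (u - d) = 0.484970
Discount per step: exp(-r*dt) = 0.999375
Stock lattice S(k, i) with i counting down-moves:
  k=0: S(0,0) = 21.9600
  k=1: S(1,0) = 23.7055; S(1,1) = 20.3430
  k=2: S(2,0) = 25.5897; S(2,1) = 21.9600; S(2,2) = 18.8451
  k=3: S(3,0) = 27.6237; S(3,1) = 23.7055; S(3,2) = 20.3430; S(3,3) = 17.4575
  k=4: S(4,0) = 29.8193; S(4,1) = 25.5897; S(4,2) = 21.9600; S(4,3) = 18.8451; S(4,4) = 16.1721
Terminal payoffs V(N, i) = max(S_T - K, 0):
  V(4,0) = 7.409336; V(4,1) = 3.179698; V(4,2) = 0.000000; V(4,3) = 0.000000; V(4,4) = 0.000000
Backward induction: V(k, i) = exp(-r*dt) * [p * V(k+1, i) + (1-p) * V(k+1, i+1)]; then take max(V_cont, immediate exercise) for American.
  V(3,0) = exp(-r*dt) * [p*7.409336 + (1-p)*3.179698] = 5.227678; exercise = 5.213682; V(3,0) = max -> 5.227678
  V(3,1) = exp(-r*dt) * [p*3.179698 + (1-p)*0.000000] = 1.541095; exercise = 1.295480; V(3,1) = max -> 1.541095
  V(3,2) = exp(-r*dt) * [p*0.000000 + (1-p)*0.000000] = 0.000000; exercise = 0.000000; V(3,2) = max -> 0.000000
  V(3,3) = exp(-r*dt) * [p*0.000000 + (1-p)*0.000000] = 0.000000; exercise = 0.000000; V(3,3) = max -> 0.000000
  V(2,0) = exp(-r*dt) * [p*5.227678 + (1-p)*1.541095] = 3.326898; exercise = 3.179698; V(2,0) = max -> 3.326898
  V(2,1) = exp(-r*dt) * [p*1.541095 + (1-p)*0.000000] = 0.746918; exercise = 0.000000; V(2,1) = max -> 0.746918
  V(2,2) = exp(-r*dt) * [p*0.000000 + (1-p)*0.000000] = 0.000000; exercise = 0.000000; V(2,2) = max -> 0.000000
  V(1,0) = exp(-r*dt) * [p*3.326898 + (1-p)*0.746918] = 1.996882; exercise = 1.295480; V(1,0) = max -> 1.996882
  V(1,1) = exp(-r*dt) * [p*0.746918 + (1-p)*0.000000] = 0.362006; exercise = 0.000000; V(1,1) = max -> 0.362006
  V(0,0) = exp(-r*dt) * [p*1.996882 + (1-p)*0.362006] = 1.154151; exercise = 0.000000; V(0,0) = max -> 1.154151

Answer: Price = V(0,0) = 1.1542


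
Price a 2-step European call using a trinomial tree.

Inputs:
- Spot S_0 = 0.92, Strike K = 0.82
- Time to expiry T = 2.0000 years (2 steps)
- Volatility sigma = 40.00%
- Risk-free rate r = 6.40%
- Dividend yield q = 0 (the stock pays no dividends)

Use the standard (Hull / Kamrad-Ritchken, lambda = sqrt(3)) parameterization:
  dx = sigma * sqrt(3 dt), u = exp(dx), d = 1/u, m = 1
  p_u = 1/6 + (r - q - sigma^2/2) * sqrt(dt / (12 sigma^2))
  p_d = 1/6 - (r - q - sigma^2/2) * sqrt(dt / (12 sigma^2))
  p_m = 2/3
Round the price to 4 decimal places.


dt = T/N = 1.000000; dx = sigma*sqrt(3*dt) = 0.692820
u = exp(dx) = 1.999346; d = 1/u = 0.500163
p_u = 0.155120, p_m = 0.666667, p_d = 0.178214
Discount per step: exp(-r*dt) = 0.938005
Stock lattice S(k, j) with j the centered position index:
  k=0: S(0,+0) = 0.9200
  k=1: S(1,-1) = 0.4602; S(1,+0) = 0.9200; S(1,+1) = 1.8394
  k=2: S(2,-2) = 0.2302; S(2,-1) = 0.4602; S(2,+0) = 0.9200; S(2,+1) = 1.8394; S(2,+2) = 3.6776
Terminal payoffs V(N, j) = max(S_T - K, 0):
  V(2,-2) = 0.000000; V(2,-1) = 0.000000; V(2,+0) = 0.100000; V(2,+1) = 1.019399; V(2,+2) = 2.857595
Backward induction: V(k, j) = exp(-r*dt) * [p_u * V(k+1, j+1) + p_m * V(k+1, j) + p_d * V(k+1, j-1)]
  V(1,-1) = exp(-r*dt) * [p_u*0.100000 + p_m*0.000000 + p_d*0.000000] = 0.014550
  V(1,+0) = exp(-r*dt) * [p_u*1.019399 + p_m*0.100000 + p_d*0.000000] = 0.210859
  V(1,+1) = exp(-r*dt) * [p_u*2.857595 + p_m*1.019399 + p_d*0.100000] = 1.069973
  V(0,+0) = exp(-r*dt) * [p_u*1.069973 + p_m*0.210859 + p_d*0.014550] = 0.289975

Answer: Price = V(0,0) = 0.2900


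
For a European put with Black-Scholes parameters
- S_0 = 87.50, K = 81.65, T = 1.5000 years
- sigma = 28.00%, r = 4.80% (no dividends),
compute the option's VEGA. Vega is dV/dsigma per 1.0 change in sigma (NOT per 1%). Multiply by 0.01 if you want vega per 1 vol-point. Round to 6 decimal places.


d1 = 0.5832030194; d2 = 0.2402744554
phi(d1) = 0.3365524024; exp(-qT) = 1.0000000000; exp(-rT) = 0.9305308958
Vega = S * exp(-qT) * phi(d1) * sqrt(T) = 87.5000 * 1.0000000000 * 0.3365524024 * 1.2247448714 = 36.066698

Answer: Vega = 36.066698


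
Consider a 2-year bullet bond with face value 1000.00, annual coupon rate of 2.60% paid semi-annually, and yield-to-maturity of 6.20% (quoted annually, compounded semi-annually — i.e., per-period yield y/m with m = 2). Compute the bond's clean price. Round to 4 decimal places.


Answer: Price = 933.2519

Derivation:
Coupon per period c = face * coupon_rate / m = 13.000000
Periods per year m = 2; per-period yield y/m = 0.031000
Number of cashflows N = 4
Cashflows (t years, CF_t, discount factor 1/(1+y/m)^(m*t), PV):
  t = 0.5000: CF_t = 13.000000, DF = 0.969932, PV = 12.609117
  t = 1.0000: CF_t = 13.000000, DF = 0.940768, PV = 12.229988
  t = 1.5000: CF_t = 13.000000, DF = 0.912481, PV = 11.862258
  t = 2.0000: CF_t = 1013.000000, DF = 0.885045, PV = 896.550556
Price P = sum_t PV_t = 933.251919


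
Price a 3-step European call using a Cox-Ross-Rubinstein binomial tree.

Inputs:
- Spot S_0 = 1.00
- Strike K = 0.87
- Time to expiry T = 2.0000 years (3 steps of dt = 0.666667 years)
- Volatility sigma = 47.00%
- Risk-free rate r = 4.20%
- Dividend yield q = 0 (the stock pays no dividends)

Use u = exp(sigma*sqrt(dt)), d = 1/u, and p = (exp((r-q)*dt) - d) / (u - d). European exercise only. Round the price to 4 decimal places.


Answer: Price = V(0,0) = 0.3606

Derivation:
dt = T/N = 0.666667
u = exp(sigma*sqrt(dt)) = 1.467783; d = 1/u = 0.681299
p = (exp((r-q)*dt) - d) / (u - d) = 0.441327
Discount per step: exp(-r*dt) = 0.972388
Stock lattice S(k, i) with i counting down-moves:
  k=0: S(0,0) = 1.0000
  k=1: S(1,0) = 1.4678; S(1,1) = 0.6813
  k=2: S(2,0) = 2.1544; S(2,1) = 1.0000; S(2,2) = 0.4642
  k=3: S(3,0) = 3.1622; S(3,1) = 1.4678; S(3,2) = 0.6813; S(3,3) = 0.3162
Terminal payoffs V(N, i) = max(S_T - K, 0):
  V(3,0) = 2.292175; V(3,1) = 0.597783; V(3,2) = 0.000000; V(3,3) = 0.000000
Backward induction: V(k, i) = exp(-r*dt) * [p * V(k+1, i) + (1-p) * V(k+1, i+1)].
  V(2,0) = exp(-r*dt) * [p*2.292175 + (1-p)*0.597783] = 1.308410
  V(2,1) = exp(-r*dt) * [p*0.597783 + (1-p)*0.000000] = 0.256533
  V(2,2) = exp(-r*dt) * [p*0.000000 + (1-p)*0.000000] = 0.000000
  V(1,0) = exp(-r*dt) * [p*1.308410 + (1-p)*0.256533] = 0.700853
  V(1,1) = exp(-r*dt) * [p*0.256533 + (1-p)*0.000000] = 0.110089
  V(0,0) = exp(-r*dt) * [p*0.700853 + (1-p)*0.110089] = 0.360570


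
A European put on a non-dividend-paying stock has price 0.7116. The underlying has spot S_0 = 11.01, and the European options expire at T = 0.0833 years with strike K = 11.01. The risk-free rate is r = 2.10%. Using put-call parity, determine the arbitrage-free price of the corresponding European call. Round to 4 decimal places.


Put-call parity: C - P = S_0 * exp(-qT) - K * exp(-rT).
S_0 * exp(-qT) = 11.0100 * 1.00000000 = 11.01000000
K * exp(-rT) = 11.0100 * 0.99825223 = 10.99075704
C = P + S*exp(-qT) - K*exp(-rT)
C = 0.7116 + 11.01000000 - 10.99075704 = 0.7308

Answer: Call price = 0.7308


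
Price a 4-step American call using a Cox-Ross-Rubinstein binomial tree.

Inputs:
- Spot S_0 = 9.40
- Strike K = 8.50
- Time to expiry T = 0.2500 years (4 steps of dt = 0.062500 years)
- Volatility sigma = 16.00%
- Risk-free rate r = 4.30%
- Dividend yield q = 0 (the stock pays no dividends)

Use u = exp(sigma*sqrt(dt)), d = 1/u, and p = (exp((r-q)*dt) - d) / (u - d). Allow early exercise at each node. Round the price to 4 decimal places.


dt = T/N = 0.062500
u = exp(sigma*sqrt(dt)) = 1.040811; d = 1/u = 0.960789
p = (exp((r-q)*dt) - d) / (u - d) = 0.523631
Discount per step: exp(-r*dt) = 0.997316
Stock lattice S(k, i) with i counting down-moves:
  k=0: S(0,0) = 9.4000
  k=1: S(1,0) = 9.7836; S(1,1) = 9.0314
  k=2: S(2,0) = 10.1829; S(2,1) = 9.4000; S(2,2) = 8.6773
  k=3: S(3,0) = 10.5985; S(3,1) = 9.7836; S(3,2) = 9.0314; S(3,3) = 8.3371
  k=4: S(4,0) = 11.0310; S(4,1) = 10.1829; S(4,2) = 9.4000; S(4,3) = 8.6773; S(4,4) = 8.0102
Terminal payoffs V(N, i) = max(S_T - K, 0):
  V(4,0) = 2.531002; V(4,1) = 1.682898; V(4,2) = 0.900000; V(4,3) = 0.177294; V(4,4) = 0.000000
Backward induction: V(k, i) = exp(-r*dt) * [p * V(k+1, i) + (1-p) * V(k+1, i+1)]; then take max(V_cont, immediate exercise) for American.
  V(3,0) = exp(-r*dt) * [p*2.531002 + (1-p)*1.682898] = 2.121283; exercise = 2.098470; V(3,0) = max -> 2.121283
  V(3,1) = exp(-r*dt) * [p*1.682898 + (1-p)*0.900000] = 1.306434; exercise = 1.283621; V(3,1) = max -> 1.306434
  V(3,2) = exp(-r*dt) * [p*0.900000 + (1-p)*0.177294] = 0.554234; exercise = 0.531421; V(3,2) = max -> 0.554234
  V(3,3) = exp(-r*dt) * [p*0.177294 + (1-p)*0.000000] = 0.092587; exercise = 0.000000; V(3,3) = max -> 0.092587
  V(2,0) = exp(-r*dt) * [p*2.121283 + (1-p)*1.306434] = 1.728463; exercise = 1.682898; V(2,0) = max -> 1.728463
  V(2,1) = exp(-r*dt) * [p*1.306434 + (1-p)*0.554234] = 0.945565; exercise = 0.900000; V(2,1) = max -> 0.945565
  V(2,2) = exp(-r*dt) * [p*0.554234 + (1-p)*0.092587] = 0.333423; exercise = 0.177294; V(2,2) = max -> 0.333423
  V(1,0) = exp(-r*dt) * [p*1.728463 + (1-p)*0.945565] = 1.351877; exercise = 1.283621; V(1,0) = max -> 1.351877
  V(1,1) = exp(-r*dt) * [p*0.945565 + (1-p)*0.333423] = 0.652204; exercise = 0.531421; V(1,1) = max -> 0.652204
  V(0,0) = exp(-r*dt) * [p*1.351877 + (1-p)*0.652204] = 1.015841; exercise = 0.900000; V(0,0) = max -> 1.015841

Answer: Price = V(0,0) = 1.0158


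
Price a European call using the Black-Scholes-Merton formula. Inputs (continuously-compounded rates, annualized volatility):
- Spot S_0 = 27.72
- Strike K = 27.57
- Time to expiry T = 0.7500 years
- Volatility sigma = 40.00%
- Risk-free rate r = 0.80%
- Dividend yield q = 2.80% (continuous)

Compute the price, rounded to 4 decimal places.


d1 = (ln(S/K) + (r - q + 0.5*sigma^2) * T) / (sigma * sqrt(T)) = 0.14556718
d2 = d1 - sigma * sqrt(T) = -0.20084298
exp(-rT) = 0.99401796; exp(-qT) = 0.97921896
C = S_0 * exp(-qT) * N(d1) - K * exp(-rT) * N(d2)
N(d1) = 0.55786846; N(d2) = 0.42041068
C = 27.7200 * 0.97921896 * 0.55786846 - 27.5700 * 0.99401796 * 0.42041068 = 3.6214

Answer: Price = 3.6214


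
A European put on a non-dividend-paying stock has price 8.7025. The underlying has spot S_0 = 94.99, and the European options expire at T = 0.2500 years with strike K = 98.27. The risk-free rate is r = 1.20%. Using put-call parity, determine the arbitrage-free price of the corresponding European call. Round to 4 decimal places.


Put-call parity: C - P = S_0 * exp(-qT) - K * exp(-rT).
S_0 * exp(-qT) = 94.9900 * 1.00000000 = 94.99000000
K * exp(-rT) = 98.2700 * 0.99700450 = 97.97563177
C = P + S*exp(-qT) - K*exp(-rT)
C = 8.7025 + 94.99000000 - 97.97563177 = 5.7169

Answer: Call price = 5.7169


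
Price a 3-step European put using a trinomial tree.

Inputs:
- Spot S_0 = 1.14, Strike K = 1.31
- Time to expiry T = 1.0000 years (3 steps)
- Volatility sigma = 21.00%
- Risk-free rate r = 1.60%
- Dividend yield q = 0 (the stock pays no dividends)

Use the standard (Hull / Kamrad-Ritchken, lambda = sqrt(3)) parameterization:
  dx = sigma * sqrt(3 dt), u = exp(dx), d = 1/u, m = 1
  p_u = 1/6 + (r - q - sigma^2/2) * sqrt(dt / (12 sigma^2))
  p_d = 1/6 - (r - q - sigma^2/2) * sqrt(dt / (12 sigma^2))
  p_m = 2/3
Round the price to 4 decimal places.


Answer: Price = V(0,0) = 0.1964

Derivation:
dt = T/N = 0.333333; dx = sigma*sqrt(3*dt) = 0.210000
u = exp(dx) = 1.233678; d = 1/u = 0.810584
p_u = 0.161865, p_m = 0.666667, p_d = 0.171468
Discount per step: exp(-r*dt) = 0.994681
Stock lattice S(k, j) with j the centered position index:
  k=0: S(0,+0) = 1.1400
  k=1: S(1,-1) = 0.9241; S(1,+0) = 1.1400; S(1,+1) = 1.4064
  k=2: S(2,-2) = 0.7490; S(2,-1) = 0.9241; S(2,+0) = 1.1400; S(2,+1) = 1.4064; S(2,+2) = 1.7350
  k=3: S(3,-3) = 0.6072; S(3,-2) = 0.7490; S(3,-1) = 0.9241; S(3,+0) = 1.1400; S(3,+1) = 1.4064; S(3,+2) = 1.7350; S(3,+3) = 2.1405
Terminal payoffs V(N, j) = max(K - S_T, 0):
  V(3,-3) = 0.702845; V(3,-2) = 0.560967; V(3,-1) = 0.385934; V(3,+0) = 0.170000; V(3,+1) = 0.000000; V(3,+2) = 0.000000; V(3,+3) = 0.000000
Backward induction: V(k, j) = exp(-r*dt) * [p_u * V(k+1, j+1) + p_m * V(k+1, j) + p_d * V(k+1, j-1)]
  V(2,-2) = exp(-r*dt) * [p_u*0.385934 + p_m*0.560967 + p_d*0.702845] = 0.554000
  V(2,-1) = exp(-r*dt) * [p_u*0.170000 + p_m*0.385934 + p_d*0.560967] = 0.378968
  V(2,+0) = exp(-r*dt) * [p_u*0.000000 + p_m*0.170000 + p_d*0.385934] = 0.178554
  V(2,+1) = exp(-r*dt) * [p_u*0.000000 + p_m*0.000000 + p_d*0.170000] = 0.028995
  V(2,+2) = exp(-r*dt) * [p_u*0.000000 + p_m*0.000000 + p_d*0.000000] = 0.000000
  V(1,-1) = exp(-r*dt) * [p_u*0.178554 + p_m*0.378968 + p_d*0.554000] = 0.374537
  V(1,+0) = exp(-r*dt) * [p_u*0.028995 + p_m*0.178554 + p_d*0.378968] = 0.187706
  V(1,+1) = exp(-r*dt) * [p_u*0.000000 + p_m*0.028995 + p_d*0.178554] = 0.049680
  V(0,+0) = exp(-r*dt) * [p_u*0.049680 + p_m*0.187706 + p_d*0.374537] = 0.196350


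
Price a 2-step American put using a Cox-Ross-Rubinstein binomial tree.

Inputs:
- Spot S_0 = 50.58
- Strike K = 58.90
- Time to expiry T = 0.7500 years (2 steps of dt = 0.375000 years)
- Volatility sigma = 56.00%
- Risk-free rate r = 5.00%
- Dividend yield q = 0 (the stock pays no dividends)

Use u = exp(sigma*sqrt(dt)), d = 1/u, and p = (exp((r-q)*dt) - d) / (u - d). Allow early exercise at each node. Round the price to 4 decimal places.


Answer: Price = V(0,0) = 14.5708

Derivation:
dt = T/N = 0.375000
u = exp(sigma*sqrt(dt)) = 1.409068; d = 1/u = 0.709689
p = (exp((r-q)*dt) - d) / (u - d) = 0.442161
Discount per step: exp(-r*dt) = 0.981425
Stock lattice S(k, i) with i counting down-moves:
  k=0: S(0,0) = 50.5800
  k=1: S(1,0) = 71.2707; S(1,1) = 35.8961
  k=2: S(2,0) = 100.4252; S(2,1) = 50.5800; S(2,2) = 25.4750
Terminal payoffs V(N, i) = max(K - S_T, 0):
  V(2,0) = 0.000000; V(2,1) = 8.320000; V(2,2) = 33.424961
Backward induction: V(k, i) = exp(-r*dt) * [p * V(k+1, i) + (1-p) * V(k+1, i+1)]; then take max(V_cont, immediate exercise) for American.
  V(1,0) = exp(-r*dt) * [p*0.000000 + (1-p)*8.320000] = 4.555011; exercise = 0.000000; V(1,0) = max -> 4.555011
  V(1,1) = exp(-r*dt) * [p*8.320000 + (1-p)*33.424961] = 21.909849; exercise = 23.003935; V(1,1) = max -> 23.003935
  V(0,0) = exp(-r*dt) * [p*4.555011 + (1-p)*23.003935] = 14.570767; exercise = 8.320000; V(0,0) = max -> 14.570767


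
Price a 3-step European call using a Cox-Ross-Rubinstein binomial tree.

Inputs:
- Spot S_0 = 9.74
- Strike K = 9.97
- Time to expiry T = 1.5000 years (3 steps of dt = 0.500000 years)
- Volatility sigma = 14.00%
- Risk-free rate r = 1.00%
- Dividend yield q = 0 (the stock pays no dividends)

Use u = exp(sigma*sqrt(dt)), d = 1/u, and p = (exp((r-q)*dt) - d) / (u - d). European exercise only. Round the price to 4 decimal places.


dt = T/N = 0.500000
u = exp(sigma*sqrt(dt)) = 1.104061; d = 1/u = 0.905747
p = (exp((r-q)*dt) - d) / (u - d) = 0.500547
Discount per step: exp(-r*dt) = 0.995012
Stock lattice S(k, i) with i counting down-moves:
  k=0: S(0,0) = 9.7400
  k=1: S(1,0) = 10.7536; S(1,1) = 8.8220
  k=2: S(2,0) = 11.8726; S(2,1) = 9.7400; S(2,2) = 7.9905
  k=3: S(3,0) = 13.1080; S(3,1) = 10.7536; S(3,2) = 8.8220; S(3,3) = 7.2374
Terminal payoffs V(N, i) = max(S_T - K, 0):
  V(3,0) = 3.138042; V(3,1) = 0.783551; V(3,2) = 0.000000; V(3,3) = 0.000000
Backward induction: V(k, i) = exp(-r*dt) * [p * V(k+1, i) + (1-p) * V(k+1, i+1)].
  V(2,0) = exp(-r*dt) * [p*3.138042 + (1-p)*0.783551] = 1.952299
  V(2,1) = exp(-r*dt) * [p*0.783551 + (1-p)*0.000000] = 0.390248
  V(2,2) = exp(-r*dt) * [p*0.000000 + (1-p)*0.000000] = 0.000000
  V(1,0) = exp(-r*dt) * [p*1.952299 + (1-p)*0.390248] = 1.166283
  V(1,1) = exp(-r*dt) * [p*0.390248 + (1-p)*0.000000] = 0.194363
  V(0,0) = exp(-r*dt) * [p*1.166283 + (1-p)*0.194363] = 0.677459

Answer: Price = V(0,0) = 0.6775


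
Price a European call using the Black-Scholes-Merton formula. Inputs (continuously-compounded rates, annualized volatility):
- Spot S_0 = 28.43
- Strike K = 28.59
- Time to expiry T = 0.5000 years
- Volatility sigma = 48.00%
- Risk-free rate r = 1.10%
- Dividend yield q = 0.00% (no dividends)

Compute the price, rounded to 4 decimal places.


Answer: Price = 3.8298

Derivation:
d1 = (ln(S/K) + (r - q + 0.5*sigma^2) * T) / (sigma * sqrt(T)) = 0.16937541
d2 = d1 - sigma * sqrt(T) = -0.17003585
exp(-rT) = 0.99451510; exp(-qT) = 1.00000000
C = S_0 * exp(-qT) * N(d1) - K * exp(-rT) * N(d2)
N(d1) = 0.56724932; N(d2) = 0.43249097
C = 28.4300 * 1.00000000 * 0.56724932 - 28.5900 * 0.99451510 * 0.43249097 = 3.8298


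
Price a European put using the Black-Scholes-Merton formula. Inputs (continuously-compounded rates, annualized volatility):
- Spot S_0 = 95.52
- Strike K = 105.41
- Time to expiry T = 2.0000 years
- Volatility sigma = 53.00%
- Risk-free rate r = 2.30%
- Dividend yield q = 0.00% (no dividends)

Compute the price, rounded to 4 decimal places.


d1 = (ln(S/K) + (r - q + 0.5*sigma^2) * T) / (sigma * sqrt(T)) = 0.30469383
d2 = d1 - sigma * sqrt(T) = -0.44483935
exp(-rT) = 0.95504196; exp(-qT) = 1.00000000
P = K * exp(-rT) * N(-d2) - S_0 * exp(-qT) * N(-d1)
N(-d1) = 0.38029967; N(-d2) = 0.67178207
P = 105.4100 * 0.95504196 * 0.67178207 - 95.5200 * 1.00000000 * 0.38029967 = 31.3027

Answer: Price = 31.3027


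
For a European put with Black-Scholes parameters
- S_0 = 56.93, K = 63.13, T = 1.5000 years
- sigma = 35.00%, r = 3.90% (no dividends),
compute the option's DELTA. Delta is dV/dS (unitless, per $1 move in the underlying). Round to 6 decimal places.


Answer: Delta = -0.456345

Derivation:
d1 = 0.1096469773; d2 = -0.3190137277
phi(d1) = 0.3965513401; exp(-qT) = 1.0000000000; exp(-rT) = 0.9431782404
N(-d1) = 0.4563446764
Delta = -exp(-qT) * N(-d1) = -1.0000000000 * 0.4563446764 = -0.456345


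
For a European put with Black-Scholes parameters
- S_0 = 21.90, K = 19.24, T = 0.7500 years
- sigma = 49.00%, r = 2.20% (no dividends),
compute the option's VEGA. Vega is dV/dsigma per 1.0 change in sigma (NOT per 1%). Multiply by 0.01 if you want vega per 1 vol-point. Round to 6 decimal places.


Answer: Vega = 6.481925

Derivation:
d1 = 0.5562185225; d2 = 0.1318660747
phi(d1) = 0.3417663182; exp(-qT) = 1.0000000000; exp(-rT) = 0.9836353794
Vega = S * exp(-qT) * phi(d1) * sqrt(T) = 21.9000 * 1.0000000000 * 0.3417663182 * 0.8660254038 = 6.481925


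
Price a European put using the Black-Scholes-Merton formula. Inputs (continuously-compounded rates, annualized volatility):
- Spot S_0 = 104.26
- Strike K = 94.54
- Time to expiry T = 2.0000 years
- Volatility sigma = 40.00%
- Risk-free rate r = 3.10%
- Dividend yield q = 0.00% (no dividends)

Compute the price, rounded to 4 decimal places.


Answer: Price = 14.6304

Derivation:
d1 = (ln(S/K) + (r - q + 0.5*sigma^2) * T) / (sigma * sqrt(T)) = 0.56544634
d2 = d1 - sigma * sqrt(T) = -0.00023908
exp(-rT) = 0.93988289; exp(-qT) = 1.00000000
P = K * exp(-rT) * N(-d2) - S_0 * exp(-qT) * N(-d1)
N(-d1) = 0.28588511; N(-d2) = 0.50009538
P = 94.5400 * 0.93988289 * 0.50009538 - 104.2600 * 1.00000000 * 0.28588511 = 14.6304


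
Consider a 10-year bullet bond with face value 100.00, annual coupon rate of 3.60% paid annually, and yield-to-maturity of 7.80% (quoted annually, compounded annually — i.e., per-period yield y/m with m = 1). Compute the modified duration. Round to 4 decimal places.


Answer: Modified duration = 7.6606

Derivation:
Coupon per period c = face * coupon_rate / m = 3.600000
Periods per year m = 1; per-period yield y/m = 0.078000
Number of cashflows N = 10
Cashflows (t years, CF_t, discount factor 1/(1+y/m)^(m*t), PV):
  t = 1.0000: CF_t = 3.600000, DF = 0.927644, PV = 3.339518
  t = 2.0000: CF_t = 3.600000, DF = 0.860523, PV = 3.097883
  t = 3.0000: CF_t = 3.600000, DF = 0.798259, PV = 2.873732
  t = 4.0000: CF_t = 3.600000, DF = 0.740500, PV = 2.665799
  t = 5.0000: CF_t = 3.600000, DF = 0.686920, PV = 2.472912
  t = 6.0000: CF_t = 3.600000, DF = 0.637217, PV = 2.293982
  t = 7.0000: CF_t = 3.600000, DF = 0.591111, PV = 2.127998
  t = 8.0000: CF_t = 3.600000, DF = 0.548340, PV = 1.974024
  t = 9.0000: CF_t = 3.600000, DF = 0.508664, PV = 1.831191
  t = 10.0000: CF_t = 103.600000, DF = 0.471859, PV = 48.884609
Price P = sum_t PV_t = 71.561647
First compute Macaulay numerator sum_t t * PV_t:
  t * PV_t at t = 1.0000: 3.339518
  t * PV_t at t = 2.0000: 6.195766
  t * PV_t at t = 3.0000: 8.621195
  t * PV_t at t = 4.0000: 10.663197
  t * PV_t at t = 5.0000: 12.364561
  t * PV_t at t = 6.0000: 13.763890
  t * PV_t at t = 7.0000: 14.895985
  t * PV_t at t = 8.0000: 15.792191
  t * PV_t at t = 9.0000: 16.480719
  t * PV_t at t = 10.0000: 488.846091
Macaulay duration D = 590.963113 / 71.561647 = 8.258098
Modified duration = D / (1 + y/m) = 8.258098 / (1 + 0.078000) = 7.660574
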